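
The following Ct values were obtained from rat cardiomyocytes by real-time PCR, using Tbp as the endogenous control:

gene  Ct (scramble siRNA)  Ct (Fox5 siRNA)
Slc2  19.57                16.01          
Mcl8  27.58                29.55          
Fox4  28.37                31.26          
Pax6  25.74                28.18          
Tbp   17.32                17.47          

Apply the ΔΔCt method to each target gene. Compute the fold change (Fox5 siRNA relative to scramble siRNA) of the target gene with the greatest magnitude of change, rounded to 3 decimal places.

13.086

Slc2: ΔΔCt = (16.01−17.47) − (19.57−17.32) = -1.46 − 2.25 = -3.71; fold change = 2^3.71 = 13.086
Mcl8: ΔΔCt = (29.55−17.47) − (27.58−17.32) = 12.08 − 10.26 = 1.82; fold change = 2^-1.82 = 0.283
Fox4: ΔΔCt = (31.26−17.47) − (28.37−17.32) = 13.79 − 11.05 = 2.74; fold change = 2^-2.74 = 0.150
Pax6: ΔΔCt = (28.18−17.47) − (25.74−17.32) = 10.71 − 8.42 = 2.29; fold change = 2^-2.29 = 0.204
Slc2 has the largest |ΔΔCt| = 3.71.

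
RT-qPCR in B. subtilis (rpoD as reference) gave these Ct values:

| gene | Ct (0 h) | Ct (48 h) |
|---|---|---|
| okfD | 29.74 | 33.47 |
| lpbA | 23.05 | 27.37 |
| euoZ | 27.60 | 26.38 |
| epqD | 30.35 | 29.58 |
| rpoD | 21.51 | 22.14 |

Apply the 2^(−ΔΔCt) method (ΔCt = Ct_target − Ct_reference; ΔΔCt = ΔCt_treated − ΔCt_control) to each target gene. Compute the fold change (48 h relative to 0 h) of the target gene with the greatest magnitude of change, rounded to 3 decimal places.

0.077

okfD: ΔΔCt = (33.47−22.14) − (29.74−21.51) = 11.33 − 8.23 = 3.10; fold change = 2^-3.10 = 0.117
lpbA: ΔΔCt = (27.37−22.14) − (23.05−21.51) = 5.23 − 1.54 = 3.69; fold change = 2^-3.69 = 0.077
euoZ: ΔΔCt = (26.38−22.14) − (27.60−21.51) = 4.24 − 6.09 = -1.85; fold change = 2^1.85 = 3.605
epqD: ΔΔCt = (29.58−22.14) − (30.35−21.51) = 7.44 − 8.84 = -1.40; fold change = 2^1.40 = 2.639
lpbA has the largest |ΔΔCt| = 3.69.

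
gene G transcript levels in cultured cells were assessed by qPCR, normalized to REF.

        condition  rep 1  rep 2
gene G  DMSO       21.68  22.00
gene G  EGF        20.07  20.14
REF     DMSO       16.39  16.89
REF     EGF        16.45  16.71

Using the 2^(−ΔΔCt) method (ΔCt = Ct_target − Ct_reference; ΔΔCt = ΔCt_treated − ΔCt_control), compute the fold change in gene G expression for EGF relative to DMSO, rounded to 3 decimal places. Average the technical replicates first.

3.193

Mean Ct: gene G DMSO 21.840; gene G EGF 20.105; REF DMSO 16.640; REF EGF 16.580
ΔCt(DMSO) = 21.840 − 16.640 = 5.200
ΔCt(EGF) = 20.105 − 16.580 = 3.525
ΔΔCt = 3.525 − 5.200 = -1.675
Fold change = 2^(−(-1.675)) = 2^1.675 = 3.1932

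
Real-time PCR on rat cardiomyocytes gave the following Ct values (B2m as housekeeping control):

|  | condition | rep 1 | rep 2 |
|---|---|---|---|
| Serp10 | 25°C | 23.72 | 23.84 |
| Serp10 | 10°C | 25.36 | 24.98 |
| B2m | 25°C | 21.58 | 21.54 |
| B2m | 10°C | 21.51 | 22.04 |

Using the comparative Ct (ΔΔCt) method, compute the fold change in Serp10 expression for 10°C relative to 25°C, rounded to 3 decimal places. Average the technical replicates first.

0.443

Mean Ct: Serp10 25°C 23.780; Serp10 10°C 25.170; B2m 25°C 21.560; B2m 10°C 21.775
ΔCt(25°C) = 23.780 − 21.560 = 2.220
ΔCt(10°C) = 25.170 − 21.775 = 3.395
ΔΔCt = 3.395 − 2.220 = 1.175
Fold change = 2^(−1.175) = 0.4429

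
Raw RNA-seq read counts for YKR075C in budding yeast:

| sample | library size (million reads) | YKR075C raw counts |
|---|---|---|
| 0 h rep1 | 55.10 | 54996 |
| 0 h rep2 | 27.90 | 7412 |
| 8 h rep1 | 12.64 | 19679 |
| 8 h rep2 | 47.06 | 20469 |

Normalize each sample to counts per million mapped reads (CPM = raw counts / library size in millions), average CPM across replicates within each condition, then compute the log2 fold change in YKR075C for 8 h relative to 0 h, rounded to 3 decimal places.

CPM(0 h rep1) = 54996 / 55.10 = 998.1125
CPM(0 h rep2) = 7412 / 27.90 = 265.6631
CPM(8 h rep1) = 19679 / 12.64 = 1556.8829
CPM(8 h rep2) = 20469 / 47.06 = 434.9554
mean CPM(0 h) = 631.8878; mean CPM(8 h) = 995.9191
Fold change = 995.9191 / 631.8878 = 1.57610
log2(1.57610) = 0.6564

0.656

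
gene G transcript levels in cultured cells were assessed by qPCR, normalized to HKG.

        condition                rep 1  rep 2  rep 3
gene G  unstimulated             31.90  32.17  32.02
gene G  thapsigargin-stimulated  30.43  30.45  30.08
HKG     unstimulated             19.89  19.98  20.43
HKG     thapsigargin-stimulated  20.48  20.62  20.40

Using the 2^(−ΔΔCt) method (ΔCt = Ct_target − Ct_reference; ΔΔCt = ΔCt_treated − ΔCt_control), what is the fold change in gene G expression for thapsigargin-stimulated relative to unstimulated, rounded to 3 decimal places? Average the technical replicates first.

4.317

Mean Ct: gene G unstimulated 32.030; gene G thapsigargin-stimulated 30.320; HKG unstimulated 20.100; HKG thapsigargin-stimulated 20.500
ΔCt(unstimulated) = 32.030 − 20.100 = 11.930
ΔCt(thapsigargin-stimulated) = 30.320 − 20.500 = 9.820
ΔΔCt = 9.820 − 11.930 = -2.110
Fold change = 2^(−(-2.110)) = 2^2.110 = 4.3169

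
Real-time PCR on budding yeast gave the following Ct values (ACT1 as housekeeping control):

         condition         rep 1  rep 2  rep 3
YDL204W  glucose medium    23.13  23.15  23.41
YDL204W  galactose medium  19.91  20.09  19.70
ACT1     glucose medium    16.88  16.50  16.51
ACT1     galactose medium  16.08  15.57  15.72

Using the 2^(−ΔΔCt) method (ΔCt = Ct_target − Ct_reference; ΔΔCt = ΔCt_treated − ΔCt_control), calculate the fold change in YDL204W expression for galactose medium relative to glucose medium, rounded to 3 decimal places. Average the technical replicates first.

Mean Ct: YDL204W glucose medium 23.230; YDL204W galactose medium 19.900; ACT1 glucose medium 16.630; ACT1 galactose medium 15.790
ΔCt(glucose medium) = 23.230 − 16.630 = 6.600
ΔCt(galactose medium) = 19.900 − 15.790 = 4.110
ΔΔCt = 4.110 − 6.600 = -2.490
Fold change = 2^(−(-2.490)) = 2^2.490 = 5.6178

5.618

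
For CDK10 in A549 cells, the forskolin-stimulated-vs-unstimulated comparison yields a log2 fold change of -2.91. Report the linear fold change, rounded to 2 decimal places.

0.13

Fold change = 2^(-2.91) = 0.133
That is, CDK10 drops to 13.3% of the unstimulated level.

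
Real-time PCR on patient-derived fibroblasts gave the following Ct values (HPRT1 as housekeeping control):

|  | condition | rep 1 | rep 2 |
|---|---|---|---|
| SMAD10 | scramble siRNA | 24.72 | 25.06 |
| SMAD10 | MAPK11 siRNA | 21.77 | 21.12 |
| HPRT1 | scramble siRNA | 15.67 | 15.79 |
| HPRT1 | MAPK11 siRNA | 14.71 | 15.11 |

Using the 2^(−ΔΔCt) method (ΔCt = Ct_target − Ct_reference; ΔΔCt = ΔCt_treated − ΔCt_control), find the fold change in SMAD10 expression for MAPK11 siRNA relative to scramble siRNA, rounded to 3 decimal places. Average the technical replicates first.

6.169

Mean Ct: SMAD10 scramble siRNA 24.890; SMAD10 MAPK11 siRNA 21.445; HPRT1 scramble siRNA 15.730; HPRT1 MAPK11 siRNA 14.910
ΔCt(scramble siRNA) = 24.890 − 15.730 = 9.160
ΔCt(MAPK11 siRNA) = 21.445 − 14.910 = 6.535
ΔΔCt = 6.535 − 9.160 = -2.625
Fold change = 2^(−(-2.625)) = 2^2.625 = 6.1688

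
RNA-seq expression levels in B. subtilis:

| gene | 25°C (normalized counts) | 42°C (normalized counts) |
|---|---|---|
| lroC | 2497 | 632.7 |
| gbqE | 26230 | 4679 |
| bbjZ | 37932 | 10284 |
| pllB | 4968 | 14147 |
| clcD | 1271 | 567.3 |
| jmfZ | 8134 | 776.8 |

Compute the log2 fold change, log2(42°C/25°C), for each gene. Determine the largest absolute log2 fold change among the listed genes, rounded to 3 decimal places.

log2(632.7/2497) = -1.981  (lroC)
log2(4679/26230) = -2.487  (gbqE)
log2(10284/37932) = -1.883  (bbjZ)
log2(14147/4968) = 1.510  (pllB)
log2(567.3/1271) = -1.164  (clcD)
log2(776.8/8134) = -3.388  (jmfZ)
The largest magnitude belongs to jmfZ.

3.388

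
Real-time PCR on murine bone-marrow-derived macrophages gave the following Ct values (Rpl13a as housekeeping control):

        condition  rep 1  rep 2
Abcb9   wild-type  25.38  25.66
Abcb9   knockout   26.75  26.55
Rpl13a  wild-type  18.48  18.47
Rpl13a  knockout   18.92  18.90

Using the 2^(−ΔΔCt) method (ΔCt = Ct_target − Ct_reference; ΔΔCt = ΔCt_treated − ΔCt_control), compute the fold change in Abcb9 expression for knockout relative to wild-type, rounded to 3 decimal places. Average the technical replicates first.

Mean Ct: Abcb9 wild-type 25.520; Abcb9 knockout 26.650; Rpl13a wild-type 18.475; Rpl13a knockout 18.910
ΔCt(wild-type) = 25.520 − 18.475 = 7.045
ΔCt(knockout) = 26.650 − 18.910 = 7.740
ΔΔCt = 7.740 − 7.045 = 0.695
Fold change = 2^(−0.695) = 0.6177

0.618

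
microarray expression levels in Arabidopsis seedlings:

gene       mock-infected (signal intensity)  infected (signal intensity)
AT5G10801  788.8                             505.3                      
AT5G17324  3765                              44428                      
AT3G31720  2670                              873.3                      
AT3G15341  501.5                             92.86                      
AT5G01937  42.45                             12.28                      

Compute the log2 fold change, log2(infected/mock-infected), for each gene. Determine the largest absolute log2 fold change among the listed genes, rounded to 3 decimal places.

log2(505.3/788.8) = -0.643  (AT5G10801)
log2(44428/3765) = 3.561  (AT5G17324)
log2(873.3/2670) = -1.612  (AT3G31720)
log2(92.86/501.5) = -2.433  (AT3G15341)
log2(12.28/42.45) = -1.789  (AT5G01937)
The largest magnitude belongs to AT5G17324.

3.561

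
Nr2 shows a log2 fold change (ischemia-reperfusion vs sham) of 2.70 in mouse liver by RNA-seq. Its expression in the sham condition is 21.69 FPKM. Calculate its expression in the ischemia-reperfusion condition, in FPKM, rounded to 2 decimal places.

140.94

Fold change = 2^(2.70) = 6.4980
ischemia-reperfusion expression = 21.69 × 6.4980 = 140.94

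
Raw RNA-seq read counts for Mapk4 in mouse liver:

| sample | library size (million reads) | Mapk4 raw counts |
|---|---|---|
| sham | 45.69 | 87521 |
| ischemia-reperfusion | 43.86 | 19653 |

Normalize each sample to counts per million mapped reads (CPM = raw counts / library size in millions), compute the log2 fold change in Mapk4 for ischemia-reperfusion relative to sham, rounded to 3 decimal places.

-2.096

CPM(sham) = 87521 / 45.69 = 1915.5395
CPM(ischemia-reperfusion) = 19653 / 43.86 = 448.0848
Fold change = 448.0848 / 1915.5395 = 0.23392
log2(0.23392) = -2.0959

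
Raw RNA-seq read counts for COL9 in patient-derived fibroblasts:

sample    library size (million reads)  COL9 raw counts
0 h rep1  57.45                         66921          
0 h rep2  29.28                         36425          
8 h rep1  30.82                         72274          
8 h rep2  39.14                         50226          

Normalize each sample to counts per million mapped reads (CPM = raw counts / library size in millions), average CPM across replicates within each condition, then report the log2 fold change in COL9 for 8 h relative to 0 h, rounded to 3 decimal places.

0.591

CPM(0 h rep1) = 66921 / 57.45 = 1164.8564
CPM(0 h rep2) = 36425 / 29.28 = 1244.0232
CPM(8 h rep1) = 72274 / 30.82 = 2345.0357
CPM(8 h rep2) = 50226 / 39.14 = 1283.2397
mean CPM(0 h) = 1204.4398; mean CPM(8 h) = 1814.1377
Fold change = 1814.1377 / 1204.4398 = 1.50621
log2(1.50621) = 0.5909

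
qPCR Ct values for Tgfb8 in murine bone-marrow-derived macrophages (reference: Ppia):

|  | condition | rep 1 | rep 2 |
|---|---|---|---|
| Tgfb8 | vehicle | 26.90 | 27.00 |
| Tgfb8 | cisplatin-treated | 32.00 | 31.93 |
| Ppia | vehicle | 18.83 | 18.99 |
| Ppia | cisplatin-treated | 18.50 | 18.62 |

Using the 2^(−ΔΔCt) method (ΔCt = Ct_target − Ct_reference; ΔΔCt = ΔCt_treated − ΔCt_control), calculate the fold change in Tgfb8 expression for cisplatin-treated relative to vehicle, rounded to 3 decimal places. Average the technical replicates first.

0.024

Mean Ct: Tgfb8 vehicle 26.950; Tgfb8 cisplatin-treated 31.965; Ppia vehicle 18.910; Ppia cisplatin-treated 18.560
ΔCt(vehicle) = 26.950 − 18.910 = 8.040
ΔCt(cisplatin-treated) = 31.965 − 18.560 = 13.405
ΔΔCt = 13.405 − 8.040 = 5.365
Fold change = 2^(−5.365) = 0.0243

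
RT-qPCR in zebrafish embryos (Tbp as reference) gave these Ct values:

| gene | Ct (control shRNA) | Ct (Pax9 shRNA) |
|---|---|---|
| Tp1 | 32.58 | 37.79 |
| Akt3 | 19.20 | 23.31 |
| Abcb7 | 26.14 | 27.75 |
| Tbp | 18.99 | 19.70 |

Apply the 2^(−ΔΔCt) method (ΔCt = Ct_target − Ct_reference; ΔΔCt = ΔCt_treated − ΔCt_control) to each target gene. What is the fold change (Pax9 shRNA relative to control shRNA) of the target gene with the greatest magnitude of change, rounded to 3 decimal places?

Tp1: ΔΔCt = (37.79−19.70) − (32.58−18.99) = 18.09 − 13.59 = 4.50; fold change = 2^-4.50 = 0.044
Akt3: ΔΔCt = (23.31−19.70) − (19.20−18.99) = 3.61 − 0.21 = 3.40; fold change = 2^-3.40 = 0.095
Abcb7: ΔΔCt = (27.75−19.70) − (26.14−18.99) = 8.05 − 7.15 = 0.90; fold change = 2^-0.90 = 0.536
Tp1 has the largest |ΔΔCt| = 4.50.

0.044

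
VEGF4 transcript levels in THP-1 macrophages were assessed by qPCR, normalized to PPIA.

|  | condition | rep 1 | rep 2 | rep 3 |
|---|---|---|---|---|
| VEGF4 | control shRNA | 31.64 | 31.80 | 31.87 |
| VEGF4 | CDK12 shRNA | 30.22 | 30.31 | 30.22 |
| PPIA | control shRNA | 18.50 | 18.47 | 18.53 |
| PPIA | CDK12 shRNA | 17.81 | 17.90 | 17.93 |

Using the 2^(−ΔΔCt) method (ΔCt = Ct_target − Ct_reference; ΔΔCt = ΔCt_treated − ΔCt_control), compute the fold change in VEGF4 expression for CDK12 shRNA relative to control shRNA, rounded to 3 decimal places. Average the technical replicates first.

Mean Ct: VEGF4 control shRNA 31.770; VEGF4 CDK12 shRNA 30.250; PPIA control shRNA 18.500; PPIA CDK12 shRNA 17.880
ΔCt(control shRNA) = 31.770 − 18.500 = 13.270
ΔCt(CDK12 shRNA) = 30.250 − 17.880 = 12.370
ΔΔCt = 12.370 − 13.270 = -0.900
Fold change = 2^(−(-0.900)) = 2^0.900 = 1.8661

1.866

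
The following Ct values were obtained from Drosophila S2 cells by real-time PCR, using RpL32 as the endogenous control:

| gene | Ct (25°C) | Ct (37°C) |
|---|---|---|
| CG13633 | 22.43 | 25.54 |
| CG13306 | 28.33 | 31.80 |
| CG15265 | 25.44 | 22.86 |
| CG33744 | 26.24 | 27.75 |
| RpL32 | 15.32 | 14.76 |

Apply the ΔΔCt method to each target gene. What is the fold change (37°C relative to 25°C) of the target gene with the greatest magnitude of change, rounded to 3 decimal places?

0.061

CG13633: ΔΔCt = (25.54−14.76) − (22.43−15.32) = 10.78 − 7.11 = 3.67; fold change = 2^-3.67 = 0.079
CG13306: ΔΔCt = (31.80−14.76) − (28.33−15.32) = 17.04 − 13.01 = 4.03; fold change = 2^-4.03 = 0.061
CG15265: ΔΔCt = (22.86−14.76) − (25.44−15.32) = 8.10 − 10.12 = -2.02; fold change = 2^2.02 = 4.056
CG33744: ΔΔCt = (27.75−14.76) − (26.24−15.32) = 12.99 − 10.92 = 2.07; fold change = 2^-2.07 = 0.238
CG13306 has the largest |ΔΔCt| = 4.03.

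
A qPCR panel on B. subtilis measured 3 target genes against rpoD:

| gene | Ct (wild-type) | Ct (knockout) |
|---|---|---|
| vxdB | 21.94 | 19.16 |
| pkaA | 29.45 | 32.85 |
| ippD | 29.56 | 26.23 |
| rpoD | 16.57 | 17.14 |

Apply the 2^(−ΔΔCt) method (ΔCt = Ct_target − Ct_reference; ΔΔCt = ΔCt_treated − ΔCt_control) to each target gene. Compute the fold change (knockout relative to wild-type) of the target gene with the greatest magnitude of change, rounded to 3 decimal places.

vxdB: ΔΔCt = (19.16−17.14) − (21.94−16.57) = 2.02 − 5.37 = -3.35; fold change = 2^3.35 = 10.196
pkaA: ΔΔCt = (32.85−17.14) − (29.45−16.57) = 15.71 − 12.88 = 2.83; fold change = 2^-2.83 = 0.141
ippD: ΔΔCt = (26.23−17.14) − (29.56−16.57) = 9.09 − 12.99 = -3.90; fold change = 2^3.90 = 14.929
ippD has the largest |ΔΔCt| = 3.90.

14.929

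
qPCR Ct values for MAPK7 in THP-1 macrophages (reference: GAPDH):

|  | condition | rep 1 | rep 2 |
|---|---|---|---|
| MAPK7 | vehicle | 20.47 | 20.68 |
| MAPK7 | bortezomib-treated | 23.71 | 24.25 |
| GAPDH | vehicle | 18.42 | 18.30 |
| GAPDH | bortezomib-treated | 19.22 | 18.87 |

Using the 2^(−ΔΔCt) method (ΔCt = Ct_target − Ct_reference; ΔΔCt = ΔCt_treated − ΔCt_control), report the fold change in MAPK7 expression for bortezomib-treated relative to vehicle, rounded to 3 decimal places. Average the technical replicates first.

Mean Ct: MAPK7 vehicle 20.575; MAPK7 bortezomib-treated 23.980; GAPDH vehicle 18.360; GAPDH bortezomib-treated 19.045
ΔCt(vehicle) = 20.575 − 18.360 = 2.215
ΔCt(bortezomib-treated) = 23.980 − 19.045 = 4.935
ΔΔCt = 4.935 − 2.215 = 2.720
Fold change = 2^(−2.720) = 0.1518

0.152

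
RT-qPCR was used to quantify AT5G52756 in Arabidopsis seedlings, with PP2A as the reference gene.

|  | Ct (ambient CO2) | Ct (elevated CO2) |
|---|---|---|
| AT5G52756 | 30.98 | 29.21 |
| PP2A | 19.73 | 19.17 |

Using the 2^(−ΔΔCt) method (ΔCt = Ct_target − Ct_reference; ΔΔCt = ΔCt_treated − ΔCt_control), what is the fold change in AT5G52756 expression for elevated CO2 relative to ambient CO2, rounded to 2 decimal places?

ΔCt(ambient CO2) = 30.980 − 19.730 = 11.250
ΔCt(elevated CO2) = 29.210 − 19.170 = 10.040
ΔΔCt = 10.040 − 11.250 = -1.210
Fold change = 2^(−(-1.210)) = 2^1.210 = 2.313

2.31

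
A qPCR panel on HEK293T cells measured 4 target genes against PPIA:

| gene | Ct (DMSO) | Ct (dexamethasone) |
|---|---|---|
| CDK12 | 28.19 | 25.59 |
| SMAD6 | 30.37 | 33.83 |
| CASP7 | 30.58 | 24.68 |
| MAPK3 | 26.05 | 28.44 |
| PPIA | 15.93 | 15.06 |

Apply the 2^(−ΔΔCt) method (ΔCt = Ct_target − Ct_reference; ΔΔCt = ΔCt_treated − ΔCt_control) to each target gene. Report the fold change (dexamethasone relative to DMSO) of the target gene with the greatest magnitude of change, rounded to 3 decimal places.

CDK12: ΔΔCt = (25.59−15.06) − (28.19−15.93) = 10.53 − 12.26 = -1.73; fold change = 2^1.73 = 3.317
SMAD6: ΔΔCt = (33.83−15.06) − (30.37−15.93) = 18.77 − 14.44 = 4.33; fold change = 2^-4.33 = 0.050
CASP7: ΔΔCt = (24.68−15.06) − (30.58−15.93) = 9.62 − 14.65 = -5.03; fold change = 2^5.03 = 32.672
MAPK3: ΔΔCt = (28.44−15.06) − (26.05−15.93) = 13.38 − 10.12 = 3.26; fold change = 2^-3.26 = 0.104
CASP7 has the largest |ΔΔCt| = 5.03.

32.672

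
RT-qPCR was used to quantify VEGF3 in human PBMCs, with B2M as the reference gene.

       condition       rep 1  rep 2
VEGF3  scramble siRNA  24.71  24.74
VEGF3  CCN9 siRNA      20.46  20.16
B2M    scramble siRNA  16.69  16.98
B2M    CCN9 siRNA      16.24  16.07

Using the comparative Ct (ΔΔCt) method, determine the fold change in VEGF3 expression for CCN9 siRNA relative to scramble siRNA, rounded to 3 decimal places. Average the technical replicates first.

Mean Ct: VEGF3 scramble siRNA 24.725; VEGF3 CCN9 siRNA 20.310; B2M scramble siRNA 16.835; B2M CCN9 siRNA 16.155
ΔCt(scramble siRNA) = 24.725 − 16.835 = 7.890
ΔCt(CCN9 siRNA) = 20.310 − 16.155 = 4.155
ΔΔCt = 4.155 − 7.890 = -3.735
Fold change = 2^(−(-3.735)) = 2^3.735 = 13.3152

13.315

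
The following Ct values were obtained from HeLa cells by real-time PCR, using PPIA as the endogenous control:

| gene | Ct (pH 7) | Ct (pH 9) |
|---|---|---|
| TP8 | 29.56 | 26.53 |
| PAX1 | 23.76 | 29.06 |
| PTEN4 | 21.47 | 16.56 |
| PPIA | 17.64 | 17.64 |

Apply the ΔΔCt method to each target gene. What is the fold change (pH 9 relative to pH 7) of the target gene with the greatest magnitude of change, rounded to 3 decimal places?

0.025

TP8: ΔΔCt = (26.53−17.64) − (29.56−17.64) = 8.89 − 11.92 = -3.03; fold change = 2^3.03 = 8.168
PAX1: ΔΔCt = (29.06−17.64) − (23.76−17.64) = 11.42 − 6.12 = 5.30; fold change = 2^-5.30 = 0.025
PTEN4: ΔΔCt = (16.56−17.64) − (21.47−17.64) = -1.08 − 3.83 = -4.91; fold change = 2^4.91 = 30.065
PAX1 has the largest |ΔΔCt| = 5.30.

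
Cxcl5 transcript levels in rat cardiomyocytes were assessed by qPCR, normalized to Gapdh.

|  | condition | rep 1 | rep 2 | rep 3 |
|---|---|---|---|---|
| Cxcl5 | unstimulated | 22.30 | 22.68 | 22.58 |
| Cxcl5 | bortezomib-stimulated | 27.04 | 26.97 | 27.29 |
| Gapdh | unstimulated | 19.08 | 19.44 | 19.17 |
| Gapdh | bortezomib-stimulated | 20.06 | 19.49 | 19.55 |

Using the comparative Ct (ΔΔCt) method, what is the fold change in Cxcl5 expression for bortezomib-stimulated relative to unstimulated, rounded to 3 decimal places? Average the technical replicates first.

0.058

Mean Ct: Cxcl5 unstimulated 22.520; Cxcl5 bortezomib-stimulated 27.100; Gapdh unstimulated 19.230; Gapdh bortezomib-stimulated 19.700
ΔCt(unstimulated) = 22.520 − 19.230 = 3.290
ΔCt(bortezomib-stimulated) = 27.100 − 19.700 = 7.400
ΔΔCt = 7.400 − 3.290 = 4.110
Fold change = 2^(−4.110) = 0.0579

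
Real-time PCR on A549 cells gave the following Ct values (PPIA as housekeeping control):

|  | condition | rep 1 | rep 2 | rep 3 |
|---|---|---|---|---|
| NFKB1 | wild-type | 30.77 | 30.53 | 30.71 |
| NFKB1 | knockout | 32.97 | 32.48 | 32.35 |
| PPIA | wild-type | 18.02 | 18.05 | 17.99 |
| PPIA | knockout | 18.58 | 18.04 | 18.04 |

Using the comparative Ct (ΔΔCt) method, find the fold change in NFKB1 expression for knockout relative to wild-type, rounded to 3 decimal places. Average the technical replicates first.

Mean Ct: NFKB1 wild-type 30.670; NFKB1 knockout 32.600; PPIA wild-type 18.020; PPIA knockout 18.220
ΔCt(wild-type) = 30.670 − 18.020 = 12.650
ΔCt(knockout) = 32.600 − 18.220 = 14.380
ΔΔCt = 14.380 − 12.650 = 1.730
Fold change = 2^(−1.730) = 0.3015

0.301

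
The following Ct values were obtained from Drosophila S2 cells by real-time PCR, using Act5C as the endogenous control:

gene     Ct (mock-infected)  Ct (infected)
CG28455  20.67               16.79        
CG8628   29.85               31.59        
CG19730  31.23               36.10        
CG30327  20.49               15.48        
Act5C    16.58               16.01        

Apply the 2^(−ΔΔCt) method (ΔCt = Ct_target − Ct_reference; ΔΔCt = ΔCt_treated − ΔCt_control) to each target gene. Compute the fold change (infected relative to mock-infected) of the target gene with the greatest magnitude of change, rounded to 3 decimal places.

CG28455: ΔΔCt = (16.79−16.01) − (20.67−16.58) = 0.78 − 4.09 = -3.31; fold change = 2^3.31 = 9.918
CG8628: ΔΔCt = (31.59−16.01) − (29.85−16.58) = 15.58 − 13.27 = 2.31; fold change = 2^-2.31 = 0.202
CG19730: ΔΔCt = (36.10−16.01) − (31.23−16.58) = 20.09 − 14.65 = 5.44; fold change = 2^-5.44 = 0.023
CG30327: ΔΔCt = (15.48−16.01) − (20.49−16.58) = -0.53 − 3.91 = -4.44; fold change = 2^4.44 = 21.706
CG19730 has the largest |ΔΔCt| = 5.44.

0.023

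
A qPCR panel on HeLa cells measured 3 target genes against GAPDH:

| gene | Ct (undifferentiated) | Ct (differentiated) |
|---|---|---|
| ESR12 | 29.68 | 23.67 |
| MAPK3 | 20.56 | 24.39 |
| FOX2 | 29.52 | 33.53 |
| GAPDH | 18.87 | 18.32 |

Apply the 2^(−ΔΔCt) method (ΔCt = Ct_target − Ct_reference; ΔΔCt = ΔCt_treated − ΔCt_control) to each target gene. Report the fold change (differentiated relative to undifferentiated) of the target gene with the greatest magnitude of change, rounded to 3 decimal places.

ESR12: ΔΔCt = (23.67−18.32) − (29.68−18.87) = 5.35 − 10.81 = -5.46; fold change = 2^5.46 = 44.017
MAPK3: ΔΔCt = (24.39−18.32) − (20.56−18.87) = 6.07 − 1.69 = 4.38; fold change = 2^-4.38 = 0.048
FOX2: ΔΔCt = (33.53−18.32) − (29.52−18.87) = 15.21 − 10.65 = 4.56; fold change = 2^-4.56 = 0.042
ESR12 has the largest |ΔΔCt| = 5.46.

44.017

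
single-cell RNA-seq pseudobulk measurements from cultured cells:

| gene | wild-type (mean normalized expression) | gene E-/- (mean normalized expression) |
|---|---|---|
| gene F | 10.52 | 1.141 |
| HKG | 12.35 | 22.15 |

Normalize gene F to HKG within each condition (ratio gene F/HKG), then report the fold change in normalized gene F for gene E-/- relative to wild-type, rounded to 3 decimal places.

0.060

gene F/HKG (wild-type) = 10.52 / 12.35 = 0.85182
gene F/HKG (gene E-/-) = 1.141 / 22.15 = 0.051512
Fold change = 0.051512 / 0.85182 = 0.0605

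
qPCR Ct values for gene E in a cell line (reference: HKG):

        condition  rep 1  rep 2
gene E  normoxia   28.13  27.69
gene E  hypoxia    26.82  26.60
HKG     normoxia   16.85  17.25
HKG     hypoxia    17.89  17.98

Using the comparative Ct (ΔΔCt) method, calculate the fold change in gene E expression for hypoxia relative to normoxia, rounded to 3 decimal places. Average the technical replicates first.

4.243

Mean Ct: gene E normoxia 27.910; gene E hypoxia 26.710; HKG normoxia 17.050; HKG hypoxia 17.935
ΔCt(normoxia) = 27.910 − 17.050 = 10.860
ΔCt(hypoxia) = 26.710 − 17.935 = 8.775
ΔΔCt = 8.775 − 10.860 = -2.085
Fold change = 2^(−(-2.085)) = 2^2.085 = 4.2428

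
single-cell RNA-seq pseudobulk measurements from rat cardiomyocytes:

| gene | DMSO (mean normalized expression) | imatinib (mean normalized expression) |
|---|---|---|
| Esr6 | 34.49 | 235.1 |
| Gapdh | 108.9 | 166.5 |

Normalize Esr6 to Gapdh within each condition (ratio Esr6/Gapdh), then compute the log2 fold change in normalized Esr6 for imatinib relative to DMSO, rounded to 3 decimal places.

Esr6/Gapdh (DMSO) = 34.49 / 108.9 = 0.31671
Esr6/Gapdh (imatinib) = 235.1 / 166.5 = 1.412
Fold change = 1.412 / 0.31671 = 4.4583
log2(4.4583) = 2.1565

2.157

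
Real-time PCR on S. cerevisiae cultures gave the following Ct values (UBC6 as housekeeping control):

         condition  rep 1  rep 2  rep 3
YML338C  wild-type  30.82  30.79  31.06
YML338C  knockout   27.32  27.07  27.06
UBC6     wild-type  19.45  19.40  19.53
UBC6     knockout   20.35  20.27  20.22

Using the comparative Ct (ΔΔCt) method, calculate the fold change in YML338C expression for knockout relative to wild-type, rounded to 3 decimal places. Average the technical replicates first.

23.588

Mean Ct: YML338C wild-type 30.890; YML338C knockout 27.150; UBC6 wild-type 19.460; UBC6 knockout 20.280
ΔCt(wild-type) = 30.890 − 19.460 = 11.430
ΔCt(knockout) = 27.150 − 20.280 = 6.870
ΔΔCt = 6.870 − 11.430 = -4.560
Fold change = 2^(−(-4.560)) = 2^4.560 = 23.5883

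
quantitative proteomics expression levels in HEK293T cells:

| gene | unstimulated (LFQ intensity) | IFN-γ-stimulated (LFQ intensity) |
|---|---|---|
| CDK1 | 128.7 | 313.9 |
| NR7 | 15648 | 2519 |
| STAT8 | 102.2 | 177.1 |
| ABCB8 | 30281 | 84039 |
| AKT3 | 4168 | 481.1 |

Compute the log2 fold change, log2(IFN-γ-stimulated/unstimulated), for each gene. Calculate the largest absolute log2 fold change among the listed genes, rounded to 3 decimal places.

3.115

log2(313.9/128.7) = 1.286  (CDK1)
log2(2519/15648) = -2.635  (NR7)
log2(177.1/102.2) = 0.793  (STAT8)
log2(84039/30281) = 1.473  (ABCB8)
log2(481.1/4168) = -3.115  (AKT3)
The largest magnitude belongs to AKT3.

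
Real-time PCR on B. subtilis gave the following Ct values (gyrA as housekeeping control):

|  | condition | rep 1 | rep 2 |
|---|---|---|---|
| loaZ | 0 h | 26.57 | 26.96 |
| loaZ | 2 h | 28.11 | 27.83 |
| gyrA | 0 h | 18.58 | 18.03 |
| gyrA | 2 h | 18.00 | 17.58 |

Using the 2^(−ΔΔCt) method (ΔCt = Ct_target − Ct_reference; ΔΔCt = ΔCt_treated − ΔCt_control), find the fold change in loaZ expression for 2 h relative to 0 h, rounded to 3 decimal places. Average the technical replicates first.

0.304

Mean Ct: loaZ 0 h 26.765; loaZ 2 h 27.970; gyrA 0 h 18.305; gyrA 2 h 17.790
ΔCt(0 h) = 26.765 − 18.305 = 8.460
ΔCt(2 h) = 27.970 − 17.790 = 10.180
ΔΔCt = 10.180 − 8.460 = 1.720
Fold change = 2^(−1.720) = 0.3035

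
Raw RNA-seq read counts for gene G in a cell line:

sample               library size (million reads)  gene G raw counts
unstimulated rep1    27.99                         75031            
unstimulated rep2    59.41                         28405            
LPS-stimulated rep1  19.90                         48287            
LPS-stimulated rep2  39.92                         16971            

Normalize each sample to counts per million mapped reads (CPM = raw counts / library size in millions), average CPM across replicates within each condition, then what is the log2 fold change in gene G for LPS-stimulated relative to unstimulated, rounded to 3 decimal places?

CPM(unstimulated rep1) = 75031 / 27.99 = 2680.6359
CPM(unstimulated rep2) = 28405 / 59.41 = 478.1182
CPM(LPS-stimulated rep1) = 48287 / 19.90 = 2426.4824
CPM(LPS-stimulated rep2) = 16971 / 39.92 = 425.1253
mean CPM(unstimulated) = 1579.3771; mean CPM(LPS-stimulated) = 1425.8038
Fold change = 1425.8038 / 1579.3771 = 0.90276
log2(0.90276) = -0.1476

-0.148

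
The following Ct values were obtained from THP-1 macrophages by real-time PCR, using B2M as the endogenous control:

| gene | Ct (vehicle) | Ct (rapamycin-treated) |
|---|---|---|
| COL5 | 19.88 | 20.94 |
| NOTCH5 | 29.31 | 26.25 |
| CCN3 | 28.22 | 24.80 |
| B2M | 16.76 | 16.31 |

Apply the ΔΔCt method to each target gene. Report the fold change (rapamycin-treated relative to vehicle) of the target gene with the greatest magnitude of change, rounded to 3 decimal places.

COL5: ΔΔCt = (20.94−16.31) − (19.88−16.76) = 4.63 − 3.12 = 1.51; fold change = 2^-1.51 = 0.351
NOTCH5: ΔΔCt = (26.25−16.31) − (29.31−16.76) = 9.94 − 12.55 = -2.61; fold change = 2^2.61 = 6.105
CCN3: ΔΔCt = (24.80−16.31) − (28.22−16.76) = 8.49 − 11.46 = -2.97; fold change = 2^2.97 = 7.835
CCN3 has the largest |ΔΔCt| = 2.97.

7.835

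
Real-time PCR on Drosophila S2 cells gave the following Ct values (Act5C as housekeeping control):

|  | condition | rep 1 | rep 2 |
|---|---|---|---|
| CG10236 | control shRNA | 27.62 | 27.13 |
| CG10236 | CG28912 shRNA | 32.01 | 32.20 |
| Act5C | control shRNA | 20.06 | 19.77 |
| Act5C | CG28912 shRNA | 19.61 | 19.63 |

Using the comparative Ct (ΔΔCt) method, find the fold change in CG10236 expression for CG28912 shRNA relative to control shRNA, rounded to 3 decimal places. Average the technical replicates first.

Mean Ct: CG10236 control shRNA 27.375; CG10236 CG28912 shRNA 32.105; Act5C control shRNA 19.915; Act5C CG28912 shRNA 19.620
ΔCt(control shRNA) = 27.375 − 19.915 = 7.460
ΔCt(CG28912 shRNA) = 32.105 − 19.620 = 12.485
ΔΔCt = 12.485 − 7.460 = 5.025
Fold change = 2^(−5.025) = 0.0307

0.031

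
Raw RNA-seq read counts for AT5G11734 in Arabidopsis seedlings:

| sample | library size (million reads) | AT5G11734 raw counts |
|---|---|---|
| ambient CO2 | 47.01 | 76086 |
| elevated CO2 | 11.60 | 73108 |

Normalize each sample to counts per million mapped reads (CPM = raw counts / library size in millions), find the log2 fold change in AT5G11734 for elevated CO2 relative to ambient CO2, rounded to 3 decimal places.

CPM(ambient CO2) = 76086 / 47.01 = 1618.5067
CPM(elevated CO2) = 73108 / 11.60 = 6302.4138
Fold change = 6302.4138 / 1618.5067 = 3.89397
log2(3.89397) = 1.9612

1.961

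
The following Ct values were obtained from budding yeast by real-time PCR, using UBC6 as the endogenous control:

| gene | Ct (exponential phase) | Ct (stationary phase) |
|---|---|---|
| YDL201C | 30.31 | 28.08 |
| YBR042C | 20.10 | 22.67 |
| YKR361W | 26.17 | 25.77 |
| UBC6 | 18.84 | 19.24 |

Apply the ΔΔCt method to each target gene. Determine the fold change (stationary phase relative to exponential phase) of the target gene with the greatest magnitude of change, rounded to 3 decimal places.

6.190

YDL201C: ΔΔCt = (28.08−19.24) − (30.31−18.84) = 8.84 − 11.47 = -2.63; fold change = 2^2.63 = 6.190
YBR042C: ΔΔCt = (22.67−19.24) − (20.10−18.84) = 3.43 − 1.26 = 2.17; fold change = 2^-2.17 = 0.222
YKR361W: ΔΔCt = (25.77−19.24) − (26.17−18.84) = 6.53 − 7.33 = -0.80; fold change = 2^0.80 = 1.741
YDL201C has the largest |ΔΔCt| = 2.63.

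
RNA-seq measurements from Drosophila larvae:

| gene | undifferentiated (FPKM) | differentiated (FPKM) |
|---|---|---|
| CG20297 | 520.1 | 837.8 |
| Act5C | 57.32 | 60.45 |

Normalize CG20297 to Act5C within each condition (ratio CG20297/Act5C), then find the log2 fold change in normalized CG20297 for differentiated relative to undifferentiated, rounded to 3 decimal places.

CG20297/Act5C (undifferentiated) = 520.1 / 57.32 = 9.0736
CG20297/Act5C (differentiated) = 837.8 / 60.45 = 13.859
Fold change = 13.859 / 9.0736 = 1.5274
log2(1.5274) = 0.6111

0.611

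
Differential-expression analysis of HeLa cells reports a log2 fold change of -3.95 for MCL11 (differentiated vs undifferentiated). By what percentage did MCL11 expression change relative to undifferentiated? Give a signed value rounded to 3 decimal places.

Fold change = 2^(-3.95) = 0.0647
Percent change = (FC − 1) × 100% = (0.0647 − 1) × 100 = -93.530%

-93.530%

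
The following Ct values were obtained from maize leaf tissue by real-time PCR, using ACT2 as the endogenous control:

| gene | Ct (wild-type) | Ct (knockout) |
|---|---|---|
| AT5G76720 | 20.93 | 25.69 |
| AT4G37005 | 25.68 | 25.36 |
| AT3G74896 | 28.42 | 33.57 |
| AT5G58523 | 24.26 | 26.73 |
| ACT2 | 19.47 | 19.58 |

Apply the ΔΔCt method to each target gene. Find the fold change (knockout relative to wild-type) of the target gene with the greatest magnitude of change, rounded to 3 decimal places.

0.030

AT5G76720: ΔΔCt = (25.69−19.58) − (20.93−19.47) = 6.11 − 1.46 = 4.65; fold change = 2^-4.65 = 0.040
AT4G37005: ΔΔCt = (25.36−19.58) − (25.68−19.47) = 5.78 − 6.21 = -0.43; fold change = 2^0.43 = 1.347
AT3G74896: ΔΔCt = (33.57−19.58) − (28.42−19.47) = 13.99 − 8.95 = 5.04; fold change = 2^-5.04 = 0.030
AT5G58523: ΔΔCt = (26.73−19.58) − (24.26−19.47) = 7.15 − 4.79 = 2.36; fold change = 2^-2.36 = 0.195
AT3G74896 has the largest |ΔΔCt| = 5.04.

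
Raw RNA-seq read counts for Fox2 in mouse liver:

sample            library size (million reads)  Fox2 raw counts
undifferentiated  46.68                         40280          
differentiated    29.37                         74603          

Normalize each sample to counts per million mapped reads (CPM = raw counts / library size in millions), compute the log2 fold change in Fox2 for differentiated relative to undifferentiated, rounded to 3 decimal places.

CPM(undifferentiated) = 40280 / 46.68 = 862.8963
CPM(differentiated) = 74603 / 29.37 = 2540.1090
Fold change = 2540.1090 / 862.8963 = 2.94370
log2(2.94370) = 1.5576

1.558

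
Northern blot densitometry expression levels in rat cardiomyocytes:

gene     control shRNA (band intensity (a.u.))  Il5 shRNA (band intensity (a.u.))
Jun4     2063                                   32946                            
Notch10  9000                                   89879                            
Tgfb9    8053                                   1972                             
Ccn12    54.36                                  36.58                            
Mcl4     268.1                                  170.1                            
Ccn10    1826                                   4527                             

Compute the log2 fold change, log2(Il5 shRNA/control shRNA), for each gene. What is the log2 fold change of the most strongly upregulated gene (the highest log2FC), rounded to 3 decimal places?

3.997

log2(32946/2063) = 3.997  (Jun4)
log2(89879/9000) = 3.320  (Notch10)
log2(1972/8053) = -2.030  (Tgfb9)
log2(36.58/54.36) = -0.571  (Ccn12)
log2(170.1/268.1) = -0.656  (Mcl4)
log2(4527/1826) = 1.310  (Ccn10)
Jun4 is most strongly upregulated.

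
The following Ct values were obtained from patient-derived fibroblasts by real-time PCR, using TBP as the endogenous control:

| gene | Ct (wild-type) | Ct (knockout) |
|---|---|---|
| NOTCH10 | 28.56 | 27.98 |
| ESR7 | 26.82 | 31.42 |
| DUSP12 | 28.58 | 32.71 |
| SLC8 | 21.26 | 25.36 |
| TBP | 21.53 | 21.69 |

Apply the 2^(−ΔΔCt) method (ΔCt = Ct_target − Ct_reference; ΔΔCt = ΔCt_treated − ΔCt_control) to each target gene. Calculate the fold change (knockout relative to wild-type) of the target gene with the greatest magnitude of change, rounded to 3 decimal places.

0.046

NOTCH10: ΔΔCt = (27.98−21.69) − (28.56−21.53) = 6.29 − 7.03 = -0.74; fold change = 2^0.74 = 1.670
ESR7: ΔΔCt = (31.42−21.69) − (26.82−21.53) = 9.73 − 5.29 = 4.44; fold change = 2^-4.44 = 0.046
DUSP12: ΔΔCt = (32.71−21.69) − (28.58−21.53) = 11.02 − 7.05 = 3.97; fold change = 2^-3.97 = 0.064
SLC8: ΔΔCt = (25.36−21.69) − (21.26−21.53) = 3.67 − (-0.27) = 3.94; fold change = 2^-3.94 = 0.065
ESR7 has the largest |ΔΔCt| = 4.44.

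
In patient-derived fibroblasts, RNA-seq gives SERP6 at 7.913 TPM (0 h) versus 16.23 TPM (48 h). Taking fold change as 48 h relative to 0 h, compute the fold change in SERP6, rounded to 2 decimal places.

Fold change = 16.23 / 7.913 = 2.051
SERP6 is upregulated.

2.05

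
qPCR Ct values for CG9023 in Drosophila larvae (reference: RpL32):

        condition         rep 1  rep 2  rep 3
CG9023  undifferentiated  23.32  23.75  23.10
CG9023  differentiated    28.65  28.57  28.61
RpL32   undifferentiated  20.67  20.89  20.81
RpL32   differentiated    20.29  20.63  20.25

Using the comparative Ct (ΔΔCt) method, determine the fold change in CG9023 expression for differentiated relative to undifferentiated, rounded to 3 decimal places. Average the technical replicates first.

Mean Ct: CG9023 undifferentiated 23.390; CG9023 differentiated 28.610; RpL32 undifferentiated 20.790; RpL32 differentiated 20.390
ΔCt(undifferentiated) = 23.390 − 20.790 = 2.600
ΔCt(differentiated) = 28.610 − 20.390 = 8.220
ΔΔCt = 8.220 − 2.600 = 5.620
Fold change = 2^(−5.620) = 0.0203

0.020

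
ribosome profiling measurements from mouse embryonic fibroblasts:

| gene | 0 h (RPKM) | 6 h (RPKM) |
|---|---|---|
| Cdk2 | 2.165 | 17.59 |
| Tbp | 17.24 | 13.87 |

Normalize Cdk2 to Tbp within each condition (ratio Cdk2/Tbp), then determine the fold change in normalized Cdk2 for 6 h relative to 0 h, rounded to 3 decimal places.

Cdk2/Tbp (0 h) = 2.165 / 17.24 = 0.12558
Cdk2/Tbp (6 h) = 17.59 / 13.87 = 1.2682
Fold change = 1.2682 / 0.12558 = 10.0988

10.099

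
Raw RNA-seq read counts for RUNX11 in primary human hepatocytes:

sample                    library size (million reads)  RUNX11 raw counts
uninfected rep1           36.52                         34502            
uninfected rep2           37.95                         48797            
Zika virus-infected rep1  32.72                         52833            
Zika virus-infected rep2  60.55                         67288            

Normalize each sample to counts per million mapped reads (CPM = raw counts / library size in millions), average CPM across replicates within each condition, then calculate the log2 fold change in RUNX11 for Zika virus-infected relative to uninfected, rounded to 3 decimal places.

CPM(uninfected rep1) = 34502 / 36.52 = 944.7426
CPM(uninfected rep2) = 48797 / 37.95 = 1285.8235
CPM(Zika virus-infected rep1) = 52833 / 32.72 = 1614.7005
CPM(Zika virus-infected rep2) = 67288 / 60.55 = 1111.2799
mean CPM(uninfected) = 1115.2830; mean CPM(Zika virus-infected) = 1362.9902
Fold change = 1362.9902 / 1115.2830 = 1.22210
log2(1.22210) = 0.2894

0.289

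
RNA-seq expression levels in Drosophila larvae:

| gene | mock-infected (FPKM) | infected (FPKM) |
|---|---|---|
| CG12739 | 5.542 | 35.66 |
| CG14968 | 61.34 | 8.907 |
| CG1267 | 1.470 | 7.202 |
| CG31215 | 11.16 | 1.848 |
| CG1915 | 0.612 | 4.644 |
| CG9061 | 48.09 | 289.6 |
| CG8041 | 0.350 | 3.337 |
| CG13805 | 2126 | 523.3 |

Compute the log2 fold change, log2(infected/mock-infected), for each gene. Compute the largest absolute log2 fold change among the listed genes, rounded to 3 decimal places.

log2(35.66/5.542) = 2.686  (CG12739)
log2(8.907/61.34) = -2.784  (CG14968)
log2(7.202/1.470) = 2.293  (CG1267)
log2(1.848/11.16) = -2.594  (CG31215)
log2(4.644/0.612) = 2.924  (CG1915)
log2(289.6/48.09) = 2.590  (CG9061)
log2(3.337/0.350) = 3.253  (CG8041)
log2(523.3/2126) = -2.022  (CG13805)
The largest magnitude belongs to CG8041.

3.253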